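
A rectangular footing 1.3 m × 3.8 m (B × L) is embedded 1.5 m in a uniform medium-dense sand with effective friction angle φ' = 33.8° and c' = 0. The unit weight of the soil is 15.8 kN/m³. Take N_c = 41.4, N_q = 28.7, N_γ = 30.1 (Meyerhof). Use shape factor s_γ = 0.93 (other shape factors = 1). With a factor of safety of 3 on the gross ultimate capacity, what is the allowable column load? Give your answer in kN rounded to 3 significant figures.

q = γ·D_f = 15.8 × 1.5 = 23.7 kPa.
q·N_q = 23.7 × 28.7 = 680.19 kPa
0.5·γ·B·N_γ·s_γ = 0.5 × 15.8 × 1.3 × 30.1 × 0.93 = 287.49 kPa
q_ult = 680.19 + 287.49 = 967.68 kPa.
Gross allowable pressure q_all = 967.68 / 3 = 322.56 kPa.
Footing area = 4.94 m², so allowable column load = 322.56 × 4.94 = 1593.4 kN.

P_all ≈ 1590 kN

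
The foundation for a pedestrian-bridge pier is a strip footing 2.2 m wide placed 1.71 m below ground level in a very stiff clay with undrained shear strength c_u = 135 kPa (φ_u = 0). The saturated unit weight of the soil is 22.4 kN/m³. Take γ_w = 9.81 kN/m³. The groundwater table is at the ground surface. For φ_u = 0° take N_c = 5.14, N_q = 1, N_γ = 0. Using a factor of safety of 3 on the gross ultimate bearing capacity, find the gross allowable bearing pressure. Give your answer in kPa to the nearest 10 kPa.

q_all ≈ 240 kPa

γ' = 22.4 − 9.81 = 12.59 kN/m³ (submerged throughout). q = 12.59 × 1.71 = 21.529 kPa.
c·N_c = 135 × 5.14 = 693.9 kPa
q·N_q = 21.529 × 1 = 21.529 kPa
q_ult = 693.9 + 21.529 = 715.43 kPa.
q_all = 715.43 / 3 = 238.48 kPa.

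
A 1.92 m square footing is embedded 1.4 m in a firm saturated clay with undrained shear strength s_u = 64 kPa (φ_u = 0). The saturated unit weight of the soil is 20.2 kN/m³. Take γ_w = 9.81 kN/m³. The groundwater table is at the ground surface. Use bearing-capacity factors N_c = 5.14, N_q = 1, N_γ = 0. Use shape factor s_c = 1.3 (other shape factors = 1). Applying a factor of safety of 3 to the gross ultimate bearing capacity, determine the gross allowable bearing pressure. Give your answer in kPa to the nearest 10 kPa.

With the water table at the surface the whole profile is submerged: γ' = 20.2 − 9.81 = 10.39 kN/m³, so q = γ'·D_f = 14.546 kPa.
q_ult = c·N_c·s_c + q·N_q
     = 64 × 5.14 × 1.3 + 14.546 × 1
     = 427.65 + 14.546 = 442.19 kPa.
q_all = q_ult / FS = 442.19 / 3 = 147.4 kPa.

q_all ≈ 150 kPa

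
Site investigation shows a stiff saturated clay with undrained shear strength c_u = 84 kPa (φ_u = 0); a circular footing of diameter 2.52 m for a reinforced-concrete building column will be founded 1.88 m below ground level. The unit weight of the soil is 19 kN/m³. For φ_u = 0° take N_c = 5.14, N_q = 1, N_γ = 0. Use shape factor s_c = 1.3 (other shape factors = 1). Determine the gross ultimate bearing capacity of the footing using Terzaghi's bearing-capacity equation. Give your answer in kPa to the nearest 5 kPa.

q_ult ≈ 595 kPa

q = γ·D_f = 19 × 1.88 = 35.72 kPa.
c·N_c·s_c = 84 × 5.14 × 1.3 = 561.29 kPa
q·N_q = 35.72 × 1 = 35.72 kPa
q_ult = 561.29 + 35.72 = 597.01 kPa.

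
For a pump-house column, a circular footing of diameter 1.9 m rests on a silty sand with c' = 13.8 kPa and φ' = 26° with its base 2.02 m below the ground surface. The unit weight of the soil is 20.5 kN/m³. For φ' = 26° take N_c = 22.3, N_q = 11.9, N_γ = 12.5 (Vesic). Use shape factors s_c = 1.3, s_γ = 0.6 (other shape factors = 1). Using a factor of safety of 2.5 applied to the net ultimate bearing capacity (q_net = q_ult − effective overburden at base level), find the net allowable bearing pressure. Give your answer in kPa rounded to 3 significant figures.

q_all(net) ≈ 399 kPa

q = γ·D_f = 20.5 × 2.02 = 41.41 kPa.
c·N_c·s_c = 13.8 × 22.3 × 1.3 = 400.06 kPa
q·N_q = 41.41 × 11.9 = 492.78 kPa
0.5·γ·B·N_γ·s_γ = 0.5 × 20.5 × 1.9 × 12.5 × 0.6 = 146.06 kPa
q_ult = 400.06 + 492.78 + 146.06 = 1038.9 kPa.
Net ultimate: q_net = 1038.9 − 41.41 = 997.49 kPa.
q_all(net) = 997.49 / 2.5 = 399 kPa.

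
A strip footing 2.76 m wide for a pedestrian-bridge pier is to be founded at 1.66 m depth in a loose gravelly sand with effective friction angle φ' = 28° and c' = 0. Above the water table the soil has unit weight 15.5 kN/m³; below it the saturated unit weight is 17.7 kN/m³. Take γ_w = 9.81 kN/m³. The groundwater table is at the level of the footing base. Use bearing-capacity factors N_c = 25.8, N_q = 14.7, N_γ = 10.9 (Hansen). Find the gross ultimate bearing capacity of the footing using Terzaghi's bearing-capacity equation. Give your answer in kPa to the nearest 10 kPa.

q_ult ≈ 500 kPa

q = γ·D_f = 15.5 × 1.66 = 25.73 kPa.
For the ½γBN_γ term take γ' = 17.7 − 9.81 = 7.89 kN/m³ (soil below base is submerged).
q·N_q = 25.73 × 14.7 = 378.23 kPa
0.5·γ·B·N_γ = 0.5 × 7.89 × 2.76 × 10.9 = 118.68 kPa
q_ult = 378.23 + 118.68 = 496.91 kPa.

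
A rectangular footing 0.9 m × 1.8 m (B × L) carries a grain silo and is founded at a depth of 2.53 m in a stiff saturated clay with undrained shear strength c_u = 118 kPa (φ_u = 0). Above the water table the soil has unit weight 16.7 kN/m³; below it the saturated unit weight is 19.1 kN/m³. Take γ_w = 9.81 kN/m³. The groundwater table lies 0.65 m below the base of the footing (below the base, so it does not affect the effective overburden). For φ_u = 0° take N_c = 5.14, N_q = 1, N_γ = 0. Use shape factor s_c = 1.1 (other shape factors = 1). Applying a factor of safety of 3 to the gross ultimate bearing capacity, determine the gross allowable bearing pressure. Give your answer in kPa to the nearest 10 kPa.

Overburden at base level: q = 16.7 × 2.53 = 42.251 kPa.
Cohesion term c·N_c·s_c = 118 × 5.14 × 1.1 = 667.17 kPa; surcharge term q·N_q = 42.251 × 1 = 42.251 kPa.
q_ult = 667.17 + 42.251 = 709.42 kPa.
q_all = q_ult / FS = 709.42 / 3 = 236.47 kPa.

q_all ≈ 240 kPa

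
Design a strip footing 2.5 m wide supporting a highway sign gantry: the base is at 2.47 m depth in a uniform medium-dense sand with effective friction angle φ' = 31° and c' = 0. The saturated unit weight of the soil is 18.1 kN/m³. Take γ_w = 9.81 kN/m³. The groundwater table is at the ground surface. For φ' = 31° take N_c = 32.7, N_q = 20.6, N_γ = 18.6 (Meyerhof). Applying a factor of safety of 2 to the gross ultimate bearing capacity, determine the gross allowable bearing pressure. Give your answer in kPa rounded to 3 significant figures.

With the water table at the surface the whole profile is submerged: γ' = 18.1 − 9.81 = 8.29 kN/m³, so q = γ'·D_f = 20.476 kPa; the same γ' applies in the ½γBN_γ term.
q_ult = q·N_q + 0.5·γ·B·N_γ
     = 20.476 × 20.6 + 0.5 × 8.29 × 2.5 × 18.6
     = 421.81 + 192.74 = 614.55 kPa.
q_all = q_ult / FS = 614.55 / 2 = 307.28 kPa.

q_all ≈ 307 kPa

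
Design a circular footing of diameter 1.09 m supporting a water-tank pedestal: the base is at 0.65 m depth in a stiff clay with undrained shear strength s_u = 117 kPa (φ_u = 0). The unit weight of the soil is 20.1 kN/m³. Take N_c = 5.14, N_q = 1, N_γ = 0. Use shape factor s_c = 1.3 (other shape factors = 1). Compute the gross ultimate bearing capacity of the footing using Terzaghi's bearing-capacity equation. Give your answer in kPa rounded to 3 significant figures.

q_ult ≈ 795 kPa

q = γ·D_f = 20.1 × 0.65 = 13.065 kPa.
c·N_c·s_c = 117 × 5.14 × 1.3 = 781.79 kPa
q·N_q = 13.065 × 1 = 13.065 kPa
q_ult = 781.79 + 13.065 = 794.86 kPa.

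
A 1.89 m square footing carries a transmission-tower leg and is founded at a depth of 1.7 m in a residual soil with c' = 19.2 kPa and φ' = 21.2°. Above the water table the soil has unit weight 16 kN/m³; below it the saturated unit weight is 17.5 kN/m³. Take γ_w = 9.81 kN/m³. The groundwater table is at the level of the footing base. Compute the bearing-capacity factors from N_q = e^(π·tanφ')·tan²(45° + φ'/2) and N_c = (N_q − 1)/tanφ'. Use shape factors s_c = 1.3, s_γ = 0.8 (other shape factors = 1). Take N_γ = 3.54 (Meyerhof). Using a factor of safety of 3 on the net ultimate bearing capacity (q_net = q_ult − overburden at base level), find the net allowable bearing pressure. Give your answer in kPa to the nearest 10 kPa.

N_q = e^(π·tan21.2°)·tan²(55.6°) = 7.21; N_c = (N_q − 1)/tanφ' = 16.02.
q = γ·D_f = 16 × 1.7 = 27.2 kPa.
For the ½γBN_γ term take γ' = 17.5 − 9.81 = 7.69 kN/m³ (soil below base is submerged).
c·N_c·s_c = 19.2 × 16.021 × 1.3 = 399.89 kPa
q·N_q = 27.2 × 7.2142 = 196.23 kPa
0.5·γ·B·N_γ·s_γ = 0.5 × 7.69 × 1.89 × 3.54 × 0.8 = 20.58 kPa
q_ult = 399.89 + 196.23 + 20.58 = 616.69 kPa.
q_net = 616.69 − 27.2 = 589.49 kPa.
q_all(net) = 589.49 / 3 = 196.5 kPa.

q_all(net) ≈ 200 kPa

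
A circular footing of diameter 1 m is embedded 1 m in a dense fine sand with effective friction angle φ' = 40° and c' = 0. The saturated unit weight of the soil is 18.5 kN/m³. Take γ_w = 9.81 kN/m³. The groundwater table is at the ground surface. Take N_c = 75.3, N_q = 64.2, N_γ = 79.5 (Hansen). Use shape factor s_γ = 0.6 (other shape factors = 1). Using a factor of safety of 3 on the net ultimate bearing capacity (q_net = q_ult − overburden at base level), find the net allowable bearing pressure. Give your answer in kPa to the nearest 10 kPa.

γ' = 18.5 − 9.81 = 8.69 kN/m³ (submerged throughout). q = 8.69 × 1 = 8.69 kPa; the same γ' applies in the ½γBN_γ term.
q·N_q = 8.69 × 64.2 = 557.9 kPa
0.5·γ·B·N_γ·s_γ = 0.5 × 8.69 × 1 × 79.5 × 0.6 = 207.26 kPa
q_ult = 557.9 + 207.26 = 765.15 kPa.
q_net = 765.15 − 8.69 = 756.46 kPa.
q_all(net) = 756.46 / 3 = 252.15 kPa.

q_all(net) ≈ 250 kPa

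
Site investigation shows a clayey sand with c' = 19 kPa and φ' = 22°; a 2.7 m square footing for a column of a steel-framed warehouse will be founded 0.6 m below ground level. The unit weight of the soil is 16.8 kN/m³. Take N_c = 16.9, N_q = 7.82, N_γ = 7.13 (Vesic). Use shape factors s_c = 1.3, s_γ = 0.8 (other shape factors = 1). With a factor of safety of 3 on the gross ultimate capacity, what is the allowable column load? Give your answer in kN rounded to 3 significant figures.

P_all ≈ 1520 kN

Effective surcharge at the founding depth q = γ·D_f = 16.8 × 0.6 = 10.08 kPa.
q_ult = c·N_c·s_c + q·N_q + 0.5·γ·B·N_γ·s_γ
     = 19 × 16.9 × 1.3 + 10.08 × 7.82 + 0.5 × 16.8 × 2.7 × 7.13 × 0.8
     = 417.43 + 78.826 + 129.37 = 625.62 kPa.
Gross allowable pressure q_all = 625.62 / 3 = 208.54 kPa.
Footing area = 7.29 m², so allowable column load = 208.54 × 7.29 = 1520.3 kN.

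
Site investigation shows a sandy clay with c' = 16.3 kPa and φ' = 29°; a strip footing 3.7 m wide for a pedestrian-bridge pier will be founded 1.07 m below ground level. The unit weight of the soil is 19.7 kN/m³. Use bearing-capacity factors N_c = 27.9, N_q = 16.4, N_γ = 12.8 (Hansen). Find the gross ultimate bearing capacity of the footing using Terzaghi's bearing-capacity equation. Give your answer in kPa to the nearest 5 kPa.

Overburden at base level: q = 19.7 × 1.07 = 21.079 kPa.
Cohesion term c·N_c = 16.3 × 27.9 = 454.77 kPa; surcharge term q·N_q = 21.079 × 16.4 = 345.7 kPa; self-weight term 0.5·γ·B·N_γ = 0.5 × 19.7 × 3.7 × 12.8 = 466.5 kPa.
q_ult = 454.77 + 345.7 + 466.5 = 1267 kPa.

q_ult ≈ 1265 kPa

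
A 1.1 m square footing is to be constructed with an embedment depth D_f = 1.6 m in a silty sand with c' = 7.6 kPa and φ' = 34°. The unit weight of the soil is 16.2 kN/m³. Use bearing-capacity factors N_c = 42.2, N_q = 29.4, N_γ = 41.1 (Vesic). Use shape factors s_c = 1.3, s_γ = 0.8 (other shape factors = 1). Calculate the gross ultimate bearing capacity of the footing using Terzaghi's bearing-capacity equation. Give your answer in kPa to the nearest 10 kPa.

Overburden at base level: q = 16.2 × 1.6 = 25.92 kPa.
Cohesion term c·N_c·s_c = 7.6 × 42.2 × 1.3 = 416.94 kPa; surcharge term q·N_q = 25.92 × 29.4 = 762.05 kPa; self-weight term 0.5·γ·B·N_γ·s_γ = 0.5 × 16.2 × 1.1 × 41.1 × 0.8 = 292.96 kPa.
q_ult = 416.94 + 762.05 + 292.96 = 1471.9 kPa.

q_ult ≈ 1470 kPa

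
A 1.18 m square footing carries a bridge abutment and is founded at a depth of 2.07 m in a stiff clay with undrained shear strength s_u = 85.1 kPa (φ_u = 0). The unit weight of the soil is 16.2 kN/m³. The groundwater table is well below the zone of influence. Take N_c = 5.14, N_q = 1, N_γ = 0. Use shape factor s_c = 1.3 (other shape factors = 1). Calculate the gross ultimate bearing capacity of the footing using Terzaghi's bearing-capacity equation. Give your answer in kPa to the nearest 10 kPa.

q_ult ≈ 600 kPa

Overburden at base level: q = 16.2 × 2.07 = 33.534 kPa.
Cohesion term c·N_c·s_c = 85.1 × 5.14 × 1.3 = 568.64 kPa; surcharge term q·N_q = 33.534 × 1 = 33.534 kPa.
q_ult = 568.64 + 33.534 = 602.17 kPa.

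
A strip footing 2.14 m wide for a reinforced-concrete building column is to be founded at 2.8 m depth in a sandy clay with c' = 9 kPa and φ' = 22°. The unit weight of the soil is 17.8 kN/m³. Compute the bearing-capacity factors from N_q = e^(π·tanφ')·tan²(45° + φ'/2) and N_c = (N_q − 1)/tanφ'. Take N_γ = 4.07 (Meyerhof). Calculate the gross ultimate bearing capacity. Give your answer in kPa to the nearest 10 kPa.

tan22° = 0.404, so N_q = e^(π×0.404)·tan²(56°) = 3.558 × 2.198 = 7.82.
N_c = (7.82 − 1)/tan22° = 16.88.
q = γ·D_f = 17.8 × 2.8 = 49.84 kPa.
c·N_c = 9 × 16.883 = 151.95 kPa
q·N_q = 49.84 × 7.8211 = 389.8 kPa
0.5·γ·B·N_γ = 0.5 × 17.8 × 2.14 × 4.07 = 77.517 kPa
q_ult = 151.95 + 389.8 + 77.517 = 619.27 kPa.

q_ult ≈ 620 kPa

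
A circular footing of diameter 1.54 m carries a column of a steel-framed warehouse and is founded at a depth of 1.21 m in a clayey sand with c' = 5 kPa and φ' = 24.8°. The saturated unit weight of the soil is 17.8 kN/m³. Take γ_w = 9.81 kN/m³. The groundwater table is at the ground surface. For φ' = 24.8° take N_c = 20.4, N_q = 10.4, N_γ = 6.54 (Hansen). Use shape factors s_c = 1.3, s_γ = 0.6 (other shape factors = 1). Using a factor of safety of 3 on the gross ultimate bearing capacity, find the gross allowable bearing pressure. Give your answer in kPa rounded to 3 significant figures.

q_all ≈ 85.8 kPa

With the water table at the surface the whole profile is submerged: γ' = 17.8 − 9.81 = 7.99 kN/m³, so q = γ'·D_f = 9.6679 kPa; the same γ' applies in the ½γBN_γ term.
q_ult = c·N_c·s_c + q·N_q + 0.5·γ·B·N_γ·s_γ
     = 5 × 20.4 × 1.3 + 9.6679 × 10.4 + 0.5 × 7.99 × 1.54 × 6.54 × 0.6
     = 132.6 + 100.55 + 24.142 = 257.29 kPa.
q_all = 257.29 / 3 = 85.763 kPa.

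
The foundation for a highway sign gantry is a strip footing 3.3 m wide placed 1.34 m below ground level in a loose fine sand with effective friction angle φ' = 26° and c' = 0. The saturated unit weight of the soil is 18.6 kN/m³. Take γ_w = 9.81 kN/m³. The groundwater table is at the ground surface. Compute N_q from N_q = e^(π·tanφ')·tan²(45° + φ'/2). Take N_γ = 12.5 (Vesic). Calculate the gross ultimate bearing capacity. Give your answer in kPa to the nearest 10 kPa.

q_ult ≈ 320 kPa

tan26° = 0.4877, so N_q = e^(π×0.4877)·tan²(58°) = 4.629 × 2.561 = 11.85.
γ' = 18.6 − 9.81 = 8.79 kN/m³ (submerged throughout). q = 8.79 × 1.34 = 11.779 kPa; the same γ' applies in the ½γBN_γ term.
q·N_q = 11.779 × 11.854 = 139.63 kPa
0.5·γ·B·N_γ = 0.5 × 8.79 × 3.3 × 12.5 = 181.29 kPa
q_ult = 139.63 + 181.29 = 320.92 kPa.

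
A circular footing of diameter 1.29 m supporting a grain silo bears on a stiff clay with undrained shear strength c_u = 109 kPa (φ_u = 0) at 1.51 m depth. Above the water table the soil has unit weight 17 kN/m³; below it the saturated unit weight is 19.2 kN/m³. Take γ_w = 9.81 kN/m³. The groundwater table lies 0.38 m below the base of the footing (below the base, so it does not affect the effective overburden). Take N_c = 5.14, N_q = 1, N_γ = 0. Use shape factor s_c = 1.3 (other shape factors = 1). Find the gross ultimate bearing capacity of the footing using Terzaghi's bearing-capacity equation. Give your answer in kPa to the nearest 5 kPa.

Overburden at base level: q = 17 × 1.51 = 25.67 kPa.
Cohesion term c·N_c·s_c = 109 × 5.14 × 1.3 = 728.34 kPa; surcharge term q·N_q = 25.67 × 1 = 25.67 kPa.
q_ult = 728.34 + 25.67 = 754.01 kPa.

q_ult ≈ 755 kPa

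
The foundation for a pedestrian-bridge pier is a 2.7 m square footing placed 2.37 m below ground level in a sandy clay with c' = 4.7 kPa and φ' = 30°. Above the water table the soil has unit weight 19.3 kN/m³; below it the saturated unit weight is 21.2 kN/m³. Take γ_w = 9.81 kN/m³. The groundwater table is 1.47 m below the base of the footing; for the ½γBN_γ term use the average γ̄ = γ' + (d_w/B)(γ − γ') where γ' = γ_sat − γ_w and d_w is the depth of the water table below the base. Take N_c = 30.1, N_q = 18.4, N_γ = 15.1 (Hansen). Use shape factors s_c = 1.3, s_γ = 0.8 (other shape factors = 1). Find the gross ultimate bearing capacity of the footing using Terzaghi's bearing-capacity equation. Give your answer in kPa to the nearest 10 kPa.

q_ult ≈ 1280 kPa

Effective surcharge at the founding depth q = γ·D_f = 19.3 × 2.37 = 45.741 kPa.
With d_w = 1.47 m < B, γ̄ = 11.39 + (1.47/2.7) × (19.3 − 11.39) = 15.697 kN/m³.
q_ult = c·N_c·s_c + q·N_q + 0.5·γ·B·N_γ·s_γ
     = 4.7 × 30.1 × 1.3 + 45.741 × 18.4 + 0.5 × 15.697 × 2.7 × 15.1 × 0.8
     = 183.91 + 841.63 + 255.98 = 1281.5 kPa.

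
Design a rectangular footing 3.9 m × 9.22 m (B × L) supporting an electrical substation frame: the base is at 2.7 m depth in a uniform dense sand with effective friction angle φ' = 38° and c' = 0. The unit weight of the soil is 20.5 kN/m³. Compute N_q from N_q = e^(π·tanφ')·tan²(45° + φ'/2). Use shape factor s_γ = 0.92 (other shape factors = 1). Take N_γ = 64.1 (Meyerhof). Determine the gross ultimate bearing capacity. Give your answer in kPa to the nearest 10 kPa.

tan38° = 0.7813, so N_q = e^(π×0.7813)·tan²(64°) = 11.64 × 4.204 = 48.93.
q = γ·D_f = 20.5 × 2.7 = 55.35 kPa.
q·N_q = 55.35 × 48.933 = 2708.5 kPa
0.5·γ·B·N_γ·s_γ = 0.5 × 20.5 × 3.9 × 64.1 × 0.92 = 2357.4 kPa
q_ult = 2708.5 + 2357.4 = 5065.9 kPa.

q_ult ≈ 5070 kPa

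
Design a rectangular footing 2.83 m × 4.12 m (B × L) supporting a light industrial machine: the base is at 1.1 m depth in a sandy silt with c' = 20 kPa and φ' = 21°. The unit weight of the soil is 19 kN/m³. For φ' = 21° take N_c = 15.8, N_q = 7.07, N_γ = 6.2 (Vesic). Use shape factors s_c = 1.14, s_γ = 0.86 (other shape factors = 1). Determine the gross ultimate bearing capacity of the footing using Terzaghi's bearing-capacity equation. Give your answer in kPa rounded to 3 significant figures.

q = γ·D_f = 19 × 1.1 = 20.9 kPa.
c·N_c·s_c = 20 × 15.8 × 1.14 = 360.24 kPa
q·N_q = 20.9 × 7.07 = 147.76 kPa
0.5·γ·B·N_γ·s_γ = 0.5 × 19 × 2.83 × 6.2 × 0.86 = 143.35 kPa
q_ult = 360.24 + 147.76 + 143.35 = 651.35 kPa.

q_ult ≈ 651 kPa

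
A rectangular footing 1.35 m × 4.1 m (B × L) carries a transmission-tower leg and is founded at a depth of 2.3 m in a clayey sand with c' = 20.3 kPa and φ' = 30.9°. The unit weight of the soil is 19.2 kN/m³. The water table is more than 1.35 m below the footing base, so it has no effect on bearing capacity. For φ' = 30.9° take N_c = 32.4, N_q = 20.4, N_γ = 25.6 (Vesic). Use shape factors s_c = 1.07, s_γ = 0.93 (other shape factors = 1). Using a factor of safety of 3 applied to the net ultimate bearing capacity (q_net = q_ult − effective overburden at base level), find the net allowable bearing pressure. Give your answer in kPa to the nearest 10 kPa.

q_all(net) ≈ 620 kPa

Overburden at base level: q = 19.2 × 2.3 = 44.16 kPa.
Cohesion term c·N_c·s_c = 20.3 × 32.4 × 1.07 = 703.76 kPa; surcharge term q·N_q = 44.16 × 20.4 = 900.86 kPa; self-weight term 0.5·γ·B·N_γ·s_γ = 0.5 × 19.2 × 1.35 × 25.6 × 0.93 = 308.55 kPa.
q_ult = 703.76 + 900.86 + 308.55 = 1913.2 kPa.
Net ultimate: q_net = 1913.2 − 44.16 = 1869 kPa.
q_all(net) = 1869 / 3 = 623.01 kPa.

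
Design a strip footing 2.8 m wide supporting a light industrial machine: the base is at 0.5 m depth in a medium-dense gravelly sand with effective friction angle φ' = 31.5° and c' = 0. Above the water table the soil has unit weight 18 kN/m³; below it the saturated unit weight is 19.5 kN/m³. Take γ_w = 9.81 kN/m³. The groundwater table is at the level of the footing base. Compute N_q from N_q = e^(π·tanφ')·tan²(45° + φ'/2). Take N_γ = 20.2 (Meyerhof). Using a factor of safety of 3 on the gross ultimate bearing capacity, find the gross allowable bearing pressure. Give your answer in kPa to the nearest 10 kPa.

q_all ≈ 160 kPa

N_q = e^(π·tan31.5°)·tan²(60.75°) = 21.86.
Effective surcharge at the founding depth q = γ·D_f = 18 × 0.5 = 9 kPa.
The water table coincides with the base, so in the self-weight term γ → γ' = 9.69 kN/m³.
q_ult = q·N_q + 0.5·γ·B·N_γ
     = 9 × 21.861 + 0.5 × 9.69 × 2.8 × 20.2
     = 196.75 + 274.03 = 470.78 kPa.
q_all = 470.78 / 3 = 156.93 kPa.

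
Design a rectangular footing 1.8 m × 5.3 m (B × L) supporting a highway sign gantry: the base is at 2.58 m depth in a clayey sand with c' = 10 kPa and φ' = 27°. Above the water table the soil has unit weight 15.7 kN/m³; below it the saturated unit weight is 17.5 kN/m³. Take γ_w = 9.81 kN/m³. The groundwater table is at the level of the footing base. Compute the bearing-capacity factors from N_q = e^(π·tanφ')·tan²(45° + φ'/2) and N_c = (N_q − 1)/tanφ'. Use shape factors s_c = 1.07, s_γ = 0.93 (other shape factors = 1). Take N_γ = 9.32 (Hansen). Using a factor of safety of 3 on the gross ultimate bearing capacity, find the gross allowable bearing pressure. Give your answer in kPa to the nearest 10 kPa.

q_all ≈ 280 kPa

N_q = e^(π·tan27°)·tan²(58.5°) = 13.2; N_c = (N_q − 1)/tanφ' = 23.94.
q = γ·D_f = 15.7 × 2.58 = 40.506 kPa.
For the ½γBN_γ term take γ' = 17.5 − 9.81 = 7.69 kN/m³ (soil below base is submerged).
c·N_c·s_c = 10 × 23.942 × 1.07 = 256.18 kPa
q·N_q = 40.506 × 13.199 = 534.64 kPa
0.5·γ·B·N_γ·s_γ = 0.5 × 7.69 × 1.8 × 9.32 × 0.93 = 59.988 kPa
q_ult = 256.18 + 534.64 + 59.988 = 850.81 kPa.
q_all = 850.81 / 3 = 283.6 kPa.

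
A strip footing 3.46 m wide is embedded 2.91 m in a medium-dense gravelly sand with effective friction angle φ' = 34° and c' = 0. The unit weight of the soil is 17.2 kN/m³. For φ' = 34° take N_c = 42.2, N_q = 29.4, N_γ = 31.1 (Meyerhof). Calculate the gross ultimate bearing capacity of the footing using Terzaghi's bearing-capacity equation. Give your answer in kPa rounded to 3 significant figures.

Effective surcharge at the founding depth q = γ·D_f = 17.2 × 2.91 = 50.052 kPa.
q_ult = q·N_q + 0.5·γ·B·N_γ
     = 50.052 × 29.4 + 0.5 × 17.2 × 3.46 × 31.1
     = 1471.5 + 925.41 = 2396.9 kPa.

q_ult ≈ 2400 kPa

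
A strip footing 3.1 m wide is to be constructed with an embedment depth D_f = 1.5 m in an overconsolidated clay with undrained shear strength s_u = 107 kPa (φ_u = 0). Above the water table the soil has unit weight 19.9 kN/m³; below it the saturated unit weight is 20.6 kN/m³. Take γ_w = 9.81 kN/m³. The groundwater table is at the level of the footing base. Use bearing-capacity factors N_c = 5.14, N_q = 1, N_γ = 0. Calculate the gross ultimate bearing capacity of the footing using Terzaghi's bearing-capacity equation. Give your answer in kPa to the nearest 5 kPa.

Overburden at base level: q = 19.9 × 1.5 = 29.85 kPa.
Cohesion term c·N_c = 107 × 5.14 = 549.98 kPa; surcharge term q·N_q = 29.85 × 1 = 29.85 kPa.
q_ult = 549.98 + 29.85 = 579.83 kPa.

q_ult ≈ 580 kPa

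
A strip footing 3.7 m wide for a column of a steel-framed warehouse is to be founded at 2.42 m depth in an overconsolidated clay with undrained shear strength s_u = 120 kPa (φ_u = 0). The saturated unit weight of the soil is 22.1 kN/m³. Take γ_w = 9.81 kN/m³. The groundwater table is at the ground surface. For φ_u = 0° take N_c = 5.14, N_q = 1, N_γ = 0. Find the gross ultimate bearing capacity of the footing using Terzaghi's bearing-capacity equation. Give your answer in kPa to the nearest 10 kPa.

γ' = 22.1 − 9.81 = 12.29 kN/m³ (submerged throughout). q = 12.29 × 2.42 = 29.742 kPa.
c·N_c = 120 × 5.14 = 616.8 kPa
q·N_q = 29.742 × 1 = 29.742 kPa
q_ult = 616.8 + 29.742 = 646.54 kPa.

q_ult ≈ 650 kPa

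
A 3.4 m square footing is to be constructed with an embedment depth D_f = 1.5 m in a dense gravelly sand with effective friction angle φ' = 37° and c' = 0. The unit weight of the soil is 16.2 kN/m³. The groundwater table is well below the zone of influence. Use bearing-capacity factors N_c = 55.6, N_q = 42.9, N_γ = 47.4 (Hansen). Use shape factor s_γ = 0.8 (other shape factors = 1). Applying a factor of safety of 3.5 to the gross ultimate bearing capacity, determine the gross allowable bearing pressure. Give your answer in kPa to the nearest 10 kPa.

Effective surcharge at the founding depth q = γ·D_f = 16.2 × 1.5 = 24.3 kPa.
q_ult = q·N_q + 0.5·γ·B·N_γ·s_γ
     = 24.3 × 42.9 + 0.5 × 16.2 × 3.4 × 47.4 × 0.8
     = 1042.5 + 1044.3 = 2086.8 kPa.
q_all = q_ult / FS = 2086.8 / 3.5 = 596.22 kPa.

q_all ≈ 600 kPa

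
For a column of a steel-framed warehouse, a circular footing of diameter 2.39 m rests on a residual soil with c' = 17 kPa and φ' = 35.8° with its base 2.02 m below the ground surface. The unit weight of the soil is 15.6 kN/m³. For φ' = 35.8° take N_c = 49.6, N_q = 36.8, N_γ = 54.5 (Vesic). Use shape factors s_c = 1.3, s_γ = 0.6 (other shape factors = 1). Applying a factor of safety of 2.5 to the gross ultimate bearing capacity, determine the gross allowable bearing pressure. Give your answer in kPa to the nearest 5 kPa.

q = γ·D_f = 15.6 × 2.02 = 31.512 kPa.
c·N_c·s_c = 17 × 49.6 × 1.3 = 1096.2 kPa
q·N_q = 31.512 × 36.8 = 1159.6 kPa
0.5·γ·B·N_γ·s_γ = 0.5 × 15.6 × 2.39 × 54.5 × 0.6 = 609.59 kPa
q_ult = 1096.2 + 1159.6 + 609.59 = 2865.4 kPa.
q_all = q_ult / FS = 2865.4 / 2.5 = 1146.2 kPa.

q_all ≈ 1145 kPa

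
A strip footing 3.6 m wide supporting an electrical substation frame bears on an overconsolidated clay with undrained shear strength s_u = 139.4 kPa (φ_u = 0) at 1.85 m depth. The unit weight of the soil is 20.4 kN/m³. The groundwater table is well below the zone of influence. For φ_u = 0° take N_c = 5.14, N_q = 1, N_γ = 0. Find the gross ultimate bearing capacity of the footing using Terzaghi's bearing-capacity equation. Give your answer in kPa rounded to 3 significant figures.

q_ult ≈ 754 kPa

Overburden at base level: q = 20.4 × 1.85 = 37.74 kPa.
Cohesion term c·N_c = 139.4 × 5.14 = 716.52 kPa; surcharge term q·N_q = 37.74 × 1 = 37.74 kPa.
q_ult = 716.52 + 37.74 = 754.26 kPa.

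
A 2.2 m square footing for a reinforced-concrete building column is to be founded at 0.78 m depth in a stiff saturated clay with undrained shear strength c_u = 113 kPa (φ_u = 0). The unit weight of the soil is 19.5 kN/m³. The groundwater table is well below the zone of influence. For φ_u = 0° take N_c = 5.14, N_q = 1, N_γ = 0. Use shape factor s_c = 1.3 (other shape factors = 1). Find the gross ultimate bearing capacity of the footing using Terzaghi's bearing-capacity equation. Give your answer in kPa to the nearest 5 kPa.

Effective surcharge at the founding depth q = γ·D_f = 19.5 × 0.78 = 15.21 kPa.
q_ult = c·N_c·s_c + q·N_q
     = 113 × 5.14 × 1.3 + 15.21 × 1
     = 755.07 + 15.21 = 770.28 kPa.

q_ult ≈ 770 kPa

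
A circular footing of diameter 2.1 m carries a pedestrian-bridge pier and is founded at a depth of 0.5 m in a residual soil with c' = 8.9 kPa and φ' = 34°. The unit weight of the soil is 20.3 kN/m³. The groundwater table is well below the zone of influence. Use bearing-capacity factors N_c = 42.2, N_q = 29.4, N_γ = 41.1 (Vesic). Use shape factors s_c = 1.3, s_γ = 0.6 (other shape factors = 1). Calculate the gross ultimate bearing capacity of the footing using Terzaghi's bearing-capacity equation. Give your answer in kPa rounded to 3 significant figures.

Overburden at base level: q = 20.3 × 0.5 = 10.15 kPa.
Cohesion term c·N_c·s_c = 8.9 × 42.2 × 1.3 = 488.25 kPa; surcharge term q·N_q = 10.15 × 29.4 = 298.41 kPa; self-weight term 0.5·γ·B·N_γ·s_γ = 0.5 × 20.3 × 2.1 × 41.1 × 0.6 = 525.63 kPa.
q_ult = 488.25 + 298.41 + 525.63 = 1312.3 kPa.

q_ult ≈ 1310 kPa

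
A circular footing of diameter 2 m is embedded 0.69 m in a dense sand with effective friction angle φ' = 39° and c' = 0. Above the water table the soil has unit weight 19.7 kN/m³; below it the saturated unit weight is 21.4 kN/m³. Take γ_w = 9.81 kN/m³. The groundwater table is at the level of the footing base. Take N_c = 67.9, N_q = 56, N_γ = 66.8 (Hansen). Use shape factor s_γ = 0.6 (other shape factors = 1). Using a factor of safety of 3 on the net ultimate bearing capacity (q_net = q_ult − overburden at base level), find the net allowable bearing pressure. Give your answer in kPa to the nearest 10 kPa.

q_all(net) ≈ 400 kPa

q = γ·D_f = 19.7 × 0.69 = 13.593 kPa.
For the ½γBN_γ term take γ' = 21.4 − 9.81 = 11.59 kN/m³ (soil below base is submerged).
q·N_q = 13.593 × 56 = 761.21 kPa
0.5·γ·B·N_γ·s_γ = 0.5 × 11.59 × 2 × 66.8 × 0.6 = 464.53 kPa
q_ult = 761.21 + 464.53 = 1225.7 kPa.
q_net = 1225.7 − 13.593 = 1212.1 kPa.
q_all(net) = 1212.1 / 3 = 404.05 kPa.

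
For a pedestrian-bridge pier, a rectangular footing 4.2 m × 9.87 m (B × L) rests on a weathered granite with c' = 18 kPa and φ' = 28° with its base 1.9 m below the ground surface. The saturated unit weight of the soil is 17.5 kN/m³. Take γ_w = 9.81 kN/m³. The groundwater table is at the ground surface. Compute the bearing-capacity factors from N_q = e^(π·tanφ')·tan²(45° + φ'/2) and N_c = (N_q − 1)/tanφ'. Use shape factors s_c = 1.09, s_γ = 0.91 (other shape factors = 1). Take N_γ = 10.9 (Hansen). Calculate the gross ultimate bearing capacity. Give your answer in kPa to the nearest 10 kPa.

q_ult ≈ 880 kPa

tan28° = 0.5317, so N_q = e^(π×0.5317)·tan²(59°) = 5.314 × 2.77 = 14.72.
N_c = (14.72 − 1)/tan28° = 25.8.
γ' = 17.5 − 9.81 = 7.69 kN/m³ (submerged throughout). q = 7.69 × 1.9 = 14.611 kPa; the same γ' applies in the ½γBN_γ term.
c·N_c·s_c = 18 × 25.803 × 1.09 = 506.26 kPa
q·N_q = 14.611 × 14.72 = 215.07 kPa
0.5·γ·B·N_γ·s_γ = 0.5 × 7.69 × 4.2 × 10.9 × 0.91 = 160.18 kPa
q_ult = 506.26 + 215.07 + 160.18 = 881.52 kPa.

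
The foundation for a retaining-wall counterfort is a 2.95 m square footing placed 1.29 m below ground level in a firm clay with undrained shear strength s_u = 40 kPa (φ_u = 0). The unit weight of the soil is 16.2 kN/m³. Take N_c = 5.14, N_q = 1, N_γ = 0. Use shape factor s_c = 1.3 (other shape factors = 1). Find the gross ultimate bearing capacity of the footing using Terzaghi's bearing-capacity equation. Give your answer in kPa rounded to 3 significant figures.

q = γ·D_f = 16.2 × 1.29 = 20.898 kPa.
c·N_c·s_c = 40 × 5.14 × 1.3 = 267.28 kPa
q·N_q = 20.898 × 1 = 20.898 kPa
q_ult = 267.28 + 20.898 = 288.18 kPa.

q_ult ≈ 288 kPa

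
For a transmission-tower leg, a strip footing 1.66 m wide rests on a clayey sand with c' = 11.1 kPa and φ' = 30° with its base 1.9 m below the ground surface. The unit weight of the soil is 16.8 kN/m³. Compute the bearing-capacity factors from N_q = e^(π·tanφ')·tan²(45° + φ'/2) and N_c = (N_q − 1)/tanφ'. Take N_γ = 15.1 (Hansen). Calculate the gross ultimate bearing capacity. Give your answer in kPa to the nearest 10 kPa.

q_ult ≈ 1130 kPa

tan30° = 0.5774, so N_q = e^(π×0.5774)·tan²(60°) = 6.134 × 3.0 = 18.4.
N_c = (18.4 − 1)/tan30° = 30.14.
q = γ·D_f = 16.8 × 1.9 = 31.92 kPa.
c·N_c = 11.1 × 30.14 = 334.55 kPa
q·N_q = 31.92 × 18.401 = 587.36 kPa
0.5·γ·B·N_γ = 0.5 × 16.8 × 1.66 × 15.1 = 210.55 kPa
q_ult = 334.55 + 587.36 + 210.55 = 1132.5 kPa.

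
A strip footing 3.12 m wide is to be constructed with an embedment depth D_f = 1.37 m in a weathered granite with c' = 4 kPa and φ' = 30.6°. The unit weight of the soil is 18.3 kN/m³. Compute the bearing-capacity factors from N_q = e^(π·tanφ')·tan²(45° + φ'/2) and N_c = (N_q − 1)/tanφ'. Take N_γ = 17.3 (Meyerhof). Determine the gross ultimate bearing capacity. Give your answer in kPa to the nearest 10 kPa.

q_ult ≈ 1110 kPa

tan30.6° = 0.5914, so N_q = e^(π×0.5914)·tan²(60.3°) = 6.41 × 3.074 = 19.7.
N_c = (19.7 − 1)/tan30.6° = 31.63.
q = γ·D_f = 18.3 × 1.37 = 25.071 kPa.
c·N_c = 4 × 31.626 = 126.5 kPa
q·N_q = 25.071 × 19.704 = 493.99 kPa
0.5·γ·B·N_γ = 0.5 × 18.3 × 3.12 × 17.3 = 493.88 kPa
q_ult = 126.5 + 493.99 + 493.88 = 1114.4 kPa.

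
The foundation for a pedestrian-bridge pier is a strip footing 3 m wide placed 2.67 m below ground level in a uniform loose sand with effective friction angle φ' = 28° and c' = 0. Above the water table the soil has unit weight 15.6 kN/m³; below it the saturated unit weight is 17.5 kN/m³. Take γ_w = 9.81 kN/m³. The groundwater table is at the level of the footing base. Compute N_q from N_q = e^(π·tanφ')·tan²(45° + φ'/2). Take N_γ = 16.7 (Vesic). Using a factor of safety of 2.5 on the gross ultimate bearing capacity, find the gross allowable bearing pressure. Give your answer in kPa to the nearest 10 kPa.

q_all ≈ 320 kPa

N_q = e^(π·tan28°)·tan²(59°) = 14.72.
Overburden at base level: q = 15.6 × 2.67 = 41.652 kPa.
Below the base the soil is submerged, so the ½γBN_γ term uses γ' = 17.5 − 9.81 = 7.69 kN/m³.
Surcharge term q·N_q = 41.652 × 14.72 = 613.11 kPa; self-weight term 0.5·γ·B·N_γ = 0.5 × 7.69 × 3 × 16.7 = 192.63 kPa.
q_ult = 613.11 + 192.63 = 805.75 kPa.
q_all = 805.75 / 2.5 = 322.3 kPa.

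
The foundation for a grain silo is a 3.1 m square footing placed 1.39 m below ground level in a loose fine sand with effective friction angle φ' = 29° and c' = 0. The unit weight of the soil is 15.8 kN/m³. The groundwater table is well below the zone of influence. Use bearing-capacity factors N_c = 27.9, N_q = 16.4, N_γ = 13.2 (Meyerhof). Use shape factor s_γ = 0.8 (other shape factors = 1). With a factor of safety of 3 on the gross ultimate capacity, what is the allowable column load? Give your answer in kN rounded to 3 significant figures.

q = γ·D_f = 15.8 × 1.39 = 21.962 kPa.
q·N_q = 21.962 × 16.4 = 360.18 kPa
0.5·γ·B·N_γ·s_γ = 0.5 × 15.8 × 3.1 × 13.2 × 0.8 = 258.61 kPa
q_ult = 360.18 + 258.61 = 618.79 kPa.
Gross allowable pressure q_all = 618.79 / 3 = 206.26 kPa.
Footing area = 9.61 m², so allowable column load = 206.26 × 9.61 = 1982.2 kN.

P_all ≈ 1980 kN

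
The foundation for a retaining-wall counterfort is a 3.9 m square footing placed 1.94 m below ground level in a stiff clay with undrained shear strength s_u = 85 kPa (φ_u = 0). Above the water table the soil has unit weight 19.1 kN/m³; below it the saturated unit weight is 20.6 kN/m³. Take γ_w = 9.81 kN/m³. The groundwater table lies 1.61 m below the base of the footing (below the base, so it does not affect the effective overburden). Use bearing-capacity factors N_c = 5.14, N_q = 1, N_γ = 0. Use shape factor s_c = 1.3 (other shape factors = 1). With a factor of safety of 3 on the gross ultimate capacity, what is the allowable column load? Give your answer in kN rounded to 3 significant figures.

q = γ·D_f = 19.1 × 1.94 = 37.054 kPa.
c·N_c·s_c = 85 × 5.14 × 1.3 = 567.97 kPa
q·N_q = 37.054 × 1 = 37.054 kPa
q_ult = 567.97 + 37.054 = 605.02 kPa.
Gross allowable pressure q_all = 605.02 / 3 = 201.67 kPa.
Footing area = 15.21 m², so allowable column load = 201.67 × 15.21 = 3067.5 kN.

P_all ≈ 3070 kN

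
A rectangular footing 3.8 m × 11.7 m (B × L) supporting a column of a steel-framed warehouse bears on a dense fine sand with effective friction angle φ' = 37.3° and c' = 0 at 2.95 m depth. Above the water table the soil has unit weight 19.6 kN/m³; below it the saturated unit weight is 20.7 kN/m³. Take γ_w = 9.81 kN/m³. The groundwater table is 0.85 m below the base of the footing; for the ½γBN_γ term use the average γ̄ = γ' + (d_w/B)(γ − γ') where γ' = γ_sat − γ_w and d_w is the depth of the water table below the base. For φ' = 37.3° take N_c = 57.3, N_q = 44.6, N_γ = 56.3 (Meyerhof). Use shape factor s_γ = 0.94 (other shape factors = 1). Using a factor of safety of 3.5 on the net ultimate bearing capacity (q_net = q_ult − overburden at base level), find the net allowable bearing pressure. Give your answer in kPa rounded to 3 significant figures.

q_all(net) ≈ 1090 kPa

Effective surcharge at the founding depth q = γ·D_f = 19.6 × 2.95 = 57.82 kPa.
With d_w = 0.85 m < B, γ̄ = 10.89 + (0.85/3.8) × (19.6 − 10.89) = 12.838 kN/m³.
q_ult = q·N_q + 0.5·γ·B·N_γ·s_γ
     = 57.82 × 44.6 + 0.5 × 12.838 × 3.8 × 56.3 × 0.94
     = 2578.8 + 1290.9 = 3869.7 kPa.
q_net = 3869.7 − 57.82 = 3811.9 kPa.
q_all(net) = 3811.9 / 3.5 = 1089.1 kPa.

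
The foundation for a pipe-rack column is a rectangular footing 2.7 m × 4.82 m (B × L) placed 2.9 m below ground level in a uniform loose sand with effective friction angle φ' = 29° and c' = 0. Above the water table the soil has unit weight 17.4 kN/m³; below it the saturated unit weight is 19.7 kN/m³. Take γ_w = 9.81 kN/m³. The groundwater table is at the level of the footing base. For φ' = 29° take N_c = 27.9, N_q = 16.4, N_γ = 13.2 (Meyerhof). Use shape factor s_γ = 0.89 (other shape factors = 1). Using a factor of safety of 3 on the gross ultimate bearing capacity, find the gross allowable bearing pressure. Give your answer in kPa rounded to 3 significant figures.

Overburden at base level: q = 17.4 × 2.9 = 50.46 kPa.
Below the base the soil is submerged, so the ½γBN_γ term uses γ' = 19.7 − 9.81 = 9.89 kN/m³.
Surcharge term q·N_q = 50.46 × 16.4 = 827.54 kPa; self-weight term 0.5·γ·B·N_γ·s_γ = 0.5 × 9.89 × 2.7 × 13.2 × 0.89 = 156.85 kPa.
q_ult = 827.54 + 156.85 = 984.4 kPa.
q_all = 984.4 / 3 = 328.13 kPa.

q_all ≈ 328 kPa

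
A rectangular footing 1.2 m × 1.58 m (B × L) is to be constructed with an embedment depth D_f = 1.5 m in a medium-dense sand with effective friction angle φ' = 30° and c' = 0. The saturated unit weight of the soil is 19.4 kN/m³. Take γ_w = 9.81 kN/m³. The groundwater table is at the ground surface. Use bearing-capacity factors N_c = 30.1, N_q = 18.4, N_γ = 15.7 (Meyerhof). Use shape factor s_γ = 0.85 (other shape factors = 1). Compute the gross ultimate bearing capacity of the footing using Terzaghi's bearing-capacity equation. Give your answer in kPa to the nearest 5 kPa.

With the water table at the surface the whole profile is submerged: γ' = 19.4 − 9.81 = 9.59 kN/m³, so q = γ'·D_f = 14.385 kPa; the same γ' applies in the ½γBN_γ term.
q_ult = q·N_q + 0.5·γ·B·N_γ·s_γ
     = 14.385 × 18.4 + 0.5 × 9.59 × 1.2 × 15.7 × 0.85
     = 264.68 + 76.787 = 341.47 kPa.

q_ult ≈ 340 kPa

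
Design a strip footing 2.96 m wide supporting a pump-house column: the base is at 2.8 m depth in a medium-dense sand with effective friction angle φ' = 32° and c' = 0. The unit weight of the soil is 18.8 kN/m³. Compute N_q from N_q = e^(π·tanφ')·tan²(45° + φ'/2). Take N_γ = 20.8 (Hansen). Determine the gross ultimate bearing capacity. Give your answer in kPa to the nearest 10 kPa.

tan32° = 0.6249, so N_q = e^(π×0.6249)·tan²(61°) = 7.121 × 3.255 = 23.18.
Overburden at base level: q = 18.8 × 2.8 = 52.64 kPa.
Surcharge term q·N_q = 52.64 × 23.177 = 1220 kPa; self-weight term 0.5·γ·B·N_γ = 0.5 × 18.8 × 2.96 × 20.8 = 578.74 kPa.
q_ult = 1220 + 578.74 = 1798.8 kPa.

q_ult ≈ 1800 kPa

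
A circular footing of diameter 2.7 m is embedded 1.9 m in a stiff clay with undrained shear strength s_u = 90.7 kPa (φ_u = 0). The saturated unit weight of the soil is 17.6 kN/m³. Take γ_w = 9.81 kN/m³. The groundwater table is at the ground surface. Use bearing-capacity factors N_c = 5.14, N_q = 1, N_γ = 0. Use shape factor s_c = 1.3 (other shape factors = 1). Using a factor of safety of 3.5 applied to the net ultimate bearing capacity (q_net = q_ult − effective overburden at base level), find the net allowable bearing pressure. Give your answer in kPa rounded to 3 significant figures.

Water table at ground surface, so effective unit weight γ' = 17.6 − 9.81 = 7.79 kN/m³ is used throughout; overburden q = 7.79 × 1.9 = 14.801 kPa.
Cohesion term c·N_c·s_c = 90.7 × 5.14 × 1.3 = 606.06 kPa; surcharge term q·N_q = 14.801 × 1 = 14.801 kPa.
q_ult = 606.06 + 14.801 = 620.86 kPa.
Net ultimate: q_net = 620.86 − 14.801 = 606.06 kPa.
q_all(net) = 606.06 / 3.5 = 173.16 kPa.

q_all(net) ≈ 173 kPa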